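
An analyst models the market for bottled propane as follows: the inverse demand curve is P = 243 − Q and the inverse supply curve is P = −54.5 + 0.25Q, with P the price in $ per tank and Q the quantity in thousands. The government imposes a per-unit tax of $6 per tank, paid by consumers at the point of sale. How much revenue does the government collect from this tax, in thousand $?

Rewrite in direct form: Qd = 243 − P and Qs = 4P + 218.
Without the tax, 243 − P = 4P + 218 gives 5P = 25, so P* = $5 and Q* = 238.
With the tax collected from consumers, demand (in seller-price terms) shifts: Qd = 243 − (P + 6).
New equilibrium: consumers pay $9.8, producers receive $3.8, Q = 233.2. (Wedge: Pb − Ps = 6.)
Revenue = t · Q = 6 · 233.2 = $1399.2.

Tax revenue = $1399.2 thousand.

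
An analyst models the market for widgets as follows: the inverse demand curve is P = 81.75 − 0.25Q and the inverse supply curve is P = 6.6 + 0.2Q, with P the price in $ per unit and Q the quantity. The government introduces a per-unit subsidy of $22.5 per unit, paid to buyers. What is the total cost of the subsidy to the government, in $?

Government outlay = $4882.5.

Inverting to Q(P) form: Qd = 327 − 4P; Qs = 5P − 33.
Before the subsidy: set 327 − 4P = 5P − 33 → P* = $40, Q* = 167.
With a per-unit subsidy paid to buyers, each effectively pays P − 22.5, so demand becomes Qd = 327 − 4(P − 22.5).
Solving gives Q = 217 with buyers paying $27.5 and suppliers receiving $50 (the $22.5 wedge).
Outlay = t · Q = 22.5 · 217 = $4882.5.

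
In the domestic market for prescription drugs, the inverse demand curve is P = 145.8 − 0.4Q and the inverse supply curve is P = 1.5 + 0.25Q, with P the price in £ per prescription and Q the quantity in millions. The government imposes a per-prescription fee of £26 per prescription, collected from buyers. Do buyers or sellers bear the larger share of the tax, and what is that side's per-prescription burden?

Buyers bear the larger share: £16 per prescription.

Rewrite in direct form: Qd = 364.5 − 2.5P and Qs = 4P − 6.
Without the tax, 364.5 − 2.5P = 4P − 6 gives 6.5P = 370.5, so P* = £57 and Q* = 222.
With the tax collected from buyers, demand (in seller-price terms) shifts: Qd = 364.5 − 2.5(P + 26).
New equilibrium: buyers pay £73, sellers receive £47, Q = 182. (Wedge: Pb − Ps = 26.)
Per-prescription burden: buyers £16, sellers £10.
Buyers take the larger share because demand is less price-elastic here (demand slope 2.5 vs supply slope 4).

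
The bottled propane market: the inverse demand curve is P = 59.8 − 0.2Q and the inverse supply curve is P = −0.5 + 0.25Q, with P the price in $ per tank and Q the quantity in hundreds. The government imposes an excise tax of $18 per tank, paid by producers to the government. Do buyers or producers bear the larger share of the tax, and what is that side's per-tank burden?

Inverting to Q(P) form: Qd = 299 − 5P; Qs = 4P + 2.
Without the tax, 299 − 5P = 4P + 2 gives 9P = 297, so P* = $33 and Q* = 134.
With the tax collected from producers, supply shifts: Qs = 4(P − 18) + 2.
New equilibrium: buyers pay $41, producers receive $23, Q = 94. (Wedge: Pb − Ps = 18.)
Per-tank burden: buyers $8, producers $10.
Producers take the larger share because supply is less price-elastic here (demand slope 5 vs supply slope 4).
The less price-elastic side of the market bears the larger share of a per-unit tax.

Producers bear the larger share: $10 per tank.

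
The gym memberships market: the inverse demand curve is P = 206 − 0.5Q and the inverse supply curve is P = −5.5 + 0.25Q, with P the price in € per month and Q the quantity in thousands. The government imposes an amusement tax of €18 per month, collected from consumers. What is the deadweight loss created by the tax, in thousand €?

Inverting to Q(P) form: Qd = 412 − 2P; Qs = 4P + 22.
Without the tax, 412 − 2P = 4P + 22 gives 6P = 390, so P* = €65 and Q* = 282.
With the tax collected from consumers, demand (in seller-price terms) shifts: Qd = 412 − 2(P + 18).
Solving gives Q = 258 with consumers paying €77 and sellers receiving €59 (the €18 wedge).
Quantity falls by |ΔQ| = |282 − 258| = 24.
DWL = ½ · t · |ΔQ| = ½ · 18 · 24 = €216.

Deadweight loss = €216 thousand.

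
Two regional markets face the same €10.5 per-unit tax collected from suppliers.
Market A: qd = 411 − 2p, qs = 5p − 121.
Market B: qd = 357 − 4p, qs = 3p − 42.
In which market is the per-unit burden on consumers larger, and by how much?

Market A, by €3.

Market A: pre-tax p* = €76, q* = 259; post-tax q = 244; per-unit burden on consumers = €7.5.
Market B: pre-tax p* = €57, q* = 129; post-tax q = 111; per-unit burden on consumers = €4.5.
Difference: €7.5 vs €4.5 → market A is larger by €3.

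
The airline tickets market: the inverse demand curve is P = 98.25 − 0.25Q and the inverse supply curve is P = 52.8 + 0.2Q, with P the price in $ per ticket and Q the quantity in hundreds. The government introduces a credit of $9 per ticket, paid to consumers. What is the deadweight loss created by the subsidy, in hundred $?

Rewrite in direct form: Qd = 393 − 4P and Qs = 5P − 264.
Before the subsidy: set 393 − 4P = 5P − 264 → P* = $73, Q* = 101.
With a per-unit subsidy paid to consumers, each effectively pays P − 9, so demand becomes Qd = 393 − 4(P − 9).
Solving gives Q = 121 with consumers paying $68 and producers receiving $77 (the $9 wedge).
Quantity rises by |ΔQ| = |101 − 121| = 20.
DWL = ½ · t · |ΔQ| = ½ · 9 · 20 = $90.

Deadweight loss = $90 hundred.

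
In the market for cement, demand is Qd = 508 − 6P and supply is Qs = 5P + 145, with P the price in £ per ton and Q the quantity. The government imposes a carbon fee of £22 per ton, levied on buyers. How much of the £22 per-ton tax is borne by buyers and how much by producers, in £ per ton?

Buyers bear £10 per ton; producers bear £12 per ton.

Without the tax, 508 − 6P = 5P + 145 gives 11P = 363, so P* = £33 and Q* = 310.
With the tax collected from buyers, demand (in seller-price terms) shifts: Qd = 508 − 6(P + 22).
Solving gives Q = 250 with buyers paying £43 and producers receiving £21 (the £22 wedge).
Burden on buyers: £10; on producers: £12. (They sum to £22.)
The less price-elastic side of the market bears the larger share of a per-unit tax.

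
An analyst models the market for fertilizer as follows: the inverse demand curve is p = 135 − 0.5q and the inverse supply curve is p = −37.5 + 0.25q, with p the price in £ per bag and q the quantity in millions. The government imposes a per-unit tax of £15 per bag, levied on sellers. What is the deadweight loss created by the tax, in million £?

Rewrite in direct form: qd = 270 − 2p and qs = 4p + 150.
Without the tax, 270 − 2p = 4p + 150 gives 6p = 120, so p* = £20 and q* = 230.
With the tax collected from sellers, supply shifts: qs = 4(p − 15) + 150.
New equilibrium: buyers pay £30, sellers receive £15, q = 210. (Wedge: pb − ps = 15.)
Quantity falls by |ΔQ| = |230 − 210| = 20.
DWL = ½ · t · |ΔQ| = ½ · 15 · 20 = £150.

Deadweight loss = £150 million.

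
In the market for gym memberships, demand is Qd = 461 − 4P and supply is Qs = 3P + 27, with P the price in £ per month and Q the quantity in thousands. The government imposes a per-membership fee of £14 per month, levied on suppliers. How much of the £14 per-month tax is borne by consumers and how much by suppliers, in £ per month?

Consumers bear £6 per month; suppliers bear £8 per month.

Without the tax, 461 − 4P = 3P + 27 gives 7P = 434, so P* = £62 and Q* = 213.
With the tax collected from suppliers, supply shifts: Qs = 3(P − 14) + 27.
New equilibrium: consumers pay £68, suppliers receive £54, Q = 189. (Wedge: Pb − Ps = 14.)
Burden on consumers: £6; on suppliers: £8. (They sum to £14.)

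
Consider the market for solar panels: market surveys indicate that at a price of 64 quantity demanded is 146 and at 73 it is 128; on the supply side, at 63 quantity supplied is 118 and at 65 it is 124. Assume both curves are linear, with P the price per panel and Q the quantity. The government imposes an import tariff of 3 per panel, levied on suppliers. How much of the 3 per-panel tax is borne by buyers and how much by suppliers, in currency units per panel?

Buyers bear 1.8 per panel; suppliers bear 1.2 per panel.

Demand slope: (128 − 146)/(73 − 64) = -2, so Qd = 274 − 2P.
Supply slope: (124 − 118)/(65 − 63) = 3, so Qs = 3P − 71.
Without the tax, 274 − 2P = 3P − 71 gives 5P = 345, so P* = 69 and Q* = 136.
With the tax collected from suppliers, supply shifts: Qs = 3(P − 3) − 71.
Solving gives Q = 132.4 with buyers paying 70.8 and suppliers receiving 67.8 (the 3 wedge).
Burden on buyers: 1.8; on suppliers: 1.2. (They sum to 3.)
The less price-elastic side of the market bears the larger share of a per-unit tax.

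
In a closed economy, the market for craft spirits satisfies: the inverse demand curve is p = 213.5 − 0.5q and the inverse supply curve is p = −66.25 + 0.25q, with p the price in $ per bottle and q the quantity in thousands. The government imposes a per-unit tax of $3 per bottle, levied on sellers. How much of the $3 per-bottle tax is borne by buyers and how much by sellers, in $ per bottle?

Rewrite in direct form: qd = 427 − 2p and qs = 4p + 265.
Before the tax: set 427 − 2p = 4p + 265 → p* = $27, q* = 373.
With the tax collected from sellers, supply shifts: qs = 4(p − 3) + 265.
New equilibrium: buyers pay $29, sellers receive $26, q = 369. (Wedge: pb − ps = 3.)
Burden on buyers: $2; on sellers: $1. (They sum to $3.)
The less price-elastic side of the market bears the larger share of a per-unit tax.

Buyers bear $2 per bottle; sellers bear $1 per bottle.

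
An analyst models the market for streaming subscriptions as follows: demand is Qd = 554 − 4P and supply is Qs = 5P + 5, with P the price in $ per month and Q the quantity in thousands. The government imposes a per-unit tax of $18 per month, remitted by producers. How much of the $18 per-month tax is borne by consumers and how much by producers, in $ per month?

Before the tax: set 554 − 4P = 5P + 5 → P* = $61, Q* = 310.
With the tax collected from producers, supply shifts: Qs = 5(P − 18) + 5.
New equilibrium: consumers pay $71, producers receive $53, Q = 270. (Wedge: Pb − Ps = 18.)
Burden on consumers: $10; on producers: $8. (They sum to $18.)
The less price-elastic side of the market bears the larger share of a per-unit tax.

Consumers bear $10 per month; producers bear $8 per month.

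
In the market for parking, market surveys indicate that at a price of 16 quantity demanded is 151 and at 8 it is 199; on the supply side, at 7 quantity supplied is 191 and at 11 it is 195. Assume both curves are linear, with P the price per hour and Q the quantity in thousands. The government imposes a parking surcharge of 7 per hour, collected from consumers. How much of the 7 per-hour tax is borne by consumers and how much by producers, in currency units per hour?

Consumers bear 1 per hour; producers bear 6 per hour.

Demand slope: (199 − 151)/(8 − 16) = -6, so Qd = 247 − 6P.
Supply slope: (195 − 191)/(11 − 7) = 1, so Qs = P + 184.
Without the tax, 247 − 6P = P + 184 gives 7P = 63, so P* = 9 and Q* = 193.
With the tax collected from consumers, demand (in seller-price terms) shifts: Qd = 247 − 6(P + 7).
New equilibrium: consumers pay 10, producers receive 3, Q = 187. (Wedge: Pb − Ps = 7.)
Burden on consumers: 1; on producers: 6. (They sum to 7.)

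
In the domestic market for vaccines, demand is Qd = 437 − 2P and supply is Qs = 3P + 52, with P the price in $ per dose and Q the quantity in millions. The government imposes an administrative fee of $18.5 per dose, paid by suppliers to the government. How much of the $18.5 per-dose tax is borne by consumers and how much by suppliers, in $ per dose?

Consumers bear $11.1 per dose; suppliers bear $7.4 per dose.

Without the tax, 437 − 2P = 3P + 52 gives 5P = 385, so P* = $77 and Q* = 283.
With the tax collected from suppliers, supply shifts: Qs = 3(P − 18.5) + 52.
New equilibrium: consumers pay $88.1, suppliers receive $69.6, Q = 260.8. (Wedge: Pb − Ps = 18.5.)
Burden on consumers: $11.1; on suppliers: $7.4. (They sum to $18.5.)
The less price-elastic side of the market bears the larger share of a per-unit tax.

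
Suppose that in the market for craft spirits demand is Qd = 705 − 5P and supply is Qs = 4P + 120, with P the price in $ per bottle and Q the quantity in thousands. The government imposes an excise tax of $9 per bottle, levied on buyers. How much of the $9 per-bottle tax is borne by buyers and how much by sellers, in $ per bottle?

Buyers bear $4 per bottle; sellers bear $5 per bottle.

Before the tax: set 705 − 5P = 4P + 120 → P* = $65, Q* = 380.
With the tax collected from buyers, demand (in seller-price terms) shifts: Qd = 705 − 5(P + 9).
New equilibrium: buyers pay $69, sellers receive $60, Q = 360. (Wedge: Pb − Ps = 9.)
Burden on buyers: $4; on sellers: $5. (They sum to $9.)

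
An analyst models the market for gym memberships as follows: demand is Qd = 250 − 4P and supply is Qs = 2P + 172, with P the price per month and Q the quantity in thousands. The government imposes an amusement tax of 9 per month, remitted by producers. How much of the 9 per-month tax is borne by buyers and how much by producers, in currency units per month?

Buyers bear 3 per month; producers bear 6 per month.

Before the tax: set 250 − 4P = 2P + 172 → P* = 13, Q* = 198.
With the tax collected from producers, supply shifts: Qs = 2(P − 9) + 172.
New equilibrium: buyers pay 16, producers receive 7, Q = 186. (Wedge: Pb − Ps = 9.)
Burden on buyers: 3; on producers: 6. (They sum to 9.)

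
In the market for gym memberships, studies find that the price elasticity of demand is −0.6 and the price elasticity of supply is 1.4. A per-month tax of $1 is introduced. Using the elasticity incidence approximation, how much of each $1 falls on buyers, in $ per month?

Incidence ratio: buyers' share ≈ εs / (εs + |εd|) = 1.4 / (1.4 + 0.6) = 0.7.
So buyers bear ≈ 0.7 × $1 = $0.7; suppliers bear $0.3.

Buyers bear ≈ $0.7 per month.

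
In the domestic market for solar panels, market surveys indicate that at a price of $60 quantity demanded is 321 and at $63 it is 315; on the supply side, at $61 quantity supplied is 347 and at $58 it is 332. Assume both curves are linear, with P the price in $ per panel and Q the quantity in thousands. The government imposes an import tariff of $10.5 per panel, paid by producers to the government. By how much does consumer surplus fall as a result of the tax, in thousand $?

Demand slope: (315 − 321)/(63 − 60) = -2, so Qd = 441 − 2P.
Supply slope: (332 − 347)/(58 − 61) = 5, so Qs = 5P + 42.
Without the tax, 441 − 2P = 5P + 42 gives 7P = 399, so P* = $57 and Q* = 327.
With the tax collected from producers, supply shifts: Qs = 5(P − 10.5) + 42.
New equilibrium: consumers pay $64.5, producers receive $54, Q = 312. (Wedge: Pb − Ps = 10.5.)
ΔCS is the trapezoid between Q = 312 and Q = 327 of height $7.5: ½ · (327 + 312) · 7.5 = $2396.25.

Consumer surplus falls by $2396.25 thousand.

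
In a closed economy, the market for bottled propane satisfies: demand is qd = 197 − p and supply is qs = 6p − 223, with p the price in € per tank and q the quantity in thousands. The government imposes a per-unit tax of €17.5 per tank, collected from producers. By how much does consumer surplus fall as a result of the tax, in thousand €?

Consumer surplus falls by €1942.5 thousand.

Without the tax, 197 − p = 6p − 223 gives 7p = 420, so p* = €60 and q* = 137.
With the tax collected from producers, supply shifts: qs = 6(p − 17.5) − 223.
Solving gives q = 122 with consumers paying €75 and producers receiving €57.5 (the €17.5 wedge).
ΔCS is the trapezoid between Q = 122 and Q = 137 of height €15: ½ · (137 + 122) · 15 = €1942.5.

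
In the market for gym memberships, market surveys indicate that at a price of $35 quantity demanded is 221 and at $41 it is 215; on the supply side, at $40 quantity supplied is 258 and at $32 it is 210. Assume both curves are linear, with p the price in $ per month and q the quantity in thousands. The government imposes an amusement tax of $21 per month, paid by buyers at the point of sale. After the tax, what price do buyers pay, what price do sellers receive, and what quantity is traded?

Demand slope: (215 − 221)/(41 − 35) = -1, so qd = 256 − p.
Supply slope: (210 − 258)/(32 − 40) = 6, so qs = 6p + 18.
Before the tax: set 256 − p = 6p + 18 → p* = $34, q* = 222.
With the tax collected from buyers, demand (in seller-price terms) shifts: qd = 256 − (p + 21).
Solving gives q = 204 with buyers paying $52 and sellers receiving $31 (the $21 wedge).

Buyers pay $52; sellers receive $31; quantity = 204.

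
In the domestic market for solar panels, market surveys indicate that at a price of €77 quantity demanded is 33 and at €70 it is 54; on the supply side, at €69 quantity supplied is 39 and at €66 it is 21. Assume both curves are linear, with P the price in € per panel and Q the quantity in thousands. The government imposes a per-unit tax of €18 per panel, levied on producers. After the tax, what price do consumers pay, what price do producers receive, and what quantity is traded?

Consumers pay €83; producers receive €65; quantity = 15.

Demand slope: (54 − 33)/(70 − 77) = -3, so Qd = 264 − 3P.
Supply slope: (21 − 39)/(66 − 69) = 6, so Qs = 6P − 375.
Before the tax: set 264 − 3P = 6P − 375 → P* = €71, Q* = 51.
With the tax collected from producers, supply shifts: Qs = 6(P − 18) − 375.
New equilibrium: consumers pay €83, producers receive €65, Q = 15. (Wedge: Pb − Ps = 18.)
The less price-elastic side of the market bears the larger share of a per-unit tax.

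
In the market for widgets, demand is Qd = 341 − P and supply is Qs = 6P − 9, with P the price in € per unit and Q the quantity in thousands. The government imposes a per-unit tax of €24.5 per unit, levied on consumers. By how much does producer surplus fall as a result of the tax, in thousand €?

Producer surplus falls by €981.75 thousand.

Before the tax: set 341 − P = 6P − 9 → P* = €50, Q* = 291.
With the tax collected from consumers, demand (in seller-price terms) shifts: Qd = 341 − (P + 24.5).
New equilibrium: consumers pay €71, sellers receive €46.5, Q = 270. (Wedge: Pb − Ps = 24.5.)
ΔPS is the trapezoid between Q = 270 and Q = 291 of height €3.5: ½ · (291 + 270) · 3.5 = €981.75.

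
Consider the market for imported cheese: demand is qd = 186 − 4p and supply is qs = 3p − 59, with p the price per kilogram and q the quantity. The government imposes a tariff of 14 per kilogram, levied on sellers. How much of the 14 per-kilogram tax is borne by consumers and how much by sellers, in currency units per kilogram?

Before the tax: set 186 − 4p = 3p − 59 → p* = 35, q* = 46.
With the tax collected from sellers, supply shifts: qs = 3(p − 14) − 59.
New equilibrium: consumers pay 41, sellers receive 27, q = 22. (Wedge: pb − ps = 14.)
Burden on consumers: 6; on sellers: 8. (They sum to 14.)

Consumers bear 6 per kilogram; sellers bear 8 per kilogram.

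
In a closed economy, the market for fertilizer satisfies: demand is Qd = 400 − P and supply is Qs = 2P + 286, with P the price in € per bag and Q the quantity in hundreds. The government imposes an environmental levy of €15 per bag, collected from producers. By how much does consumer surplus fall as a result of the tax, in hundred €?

Consumer surplus falls by €3570 hundred.

Without the tax, 400 − P = 2P + 286 gives 3P = 114, so P* = €38 and Q* = 362.
With the tax collected from producers, supply shifts: Qs = 2(P − 15) + 286.
New equilibrium: consumers pay €48, producers receive €33, Q = 352. (Wedge: Pb − Ps = 15.)
ΔCS is the trapezoid between Q = 352 and Q = 362 of height €10: ½ · (362 + 352) · 10 = €3570.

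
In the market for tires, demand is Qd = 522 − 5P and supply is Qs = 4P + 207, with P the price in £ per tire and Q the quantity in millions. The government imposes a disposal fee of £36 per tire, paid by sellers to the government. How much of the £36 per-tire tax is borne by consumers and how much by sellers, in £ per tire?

Consumers bear £16 per tire; sellers bear £20 per tire.

Before the tax: set 522 − 5P = 4P + 207 → P* = £35, Q* = 347.
With the tax collected from sellers, supply shifts: Qs = 4(P − 36) + 207.
Solving gives Q = 267 with consumers paying £51 and sellers receiving £15 (the £36 wedge).
Burden on consumers: £16; on sellers: £20. (They sum to £36.)
The less price-elastic side of the market bears the larger share of a per-unit tax.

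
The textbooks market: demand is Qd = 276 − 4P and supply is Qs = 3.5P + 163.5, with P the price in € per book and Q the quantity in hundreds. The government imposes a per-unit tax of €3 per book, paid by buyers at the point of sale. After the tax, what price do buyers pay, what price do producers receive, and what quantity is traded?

Buyers pay €16.4; producers receive €13.4; quantity = 210.4.

Without the tax, 276 − 4P = 3.5P + 163.5 gives 7.5P = 112.5, so P* = €15 and Q* = 216.
With the tax collected from buyers, demand (in seller-price terms) shifts: Qd = 276 − 4(P + 3).
Solving gives Q = 210.4 with buyers paying €16.4 and producers receiving €13.4 (the €3 wedge).
The less price-elastic side of the market bears the larger share of a per-unit tax.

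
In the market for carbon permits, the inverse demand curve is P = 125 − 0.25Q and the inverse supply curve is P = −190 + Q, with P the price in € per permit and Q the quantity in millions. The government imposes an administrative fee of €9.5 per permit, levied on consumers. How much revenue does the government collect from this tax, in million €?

Tax revenue = €2321.8 million.

Rewrite in direct form: Qd = 500 − 4P and Qs = P + 190.
Without the tax, 500 − 4P = P + 190 gives 5P = 310, so P* = €62 and Q* = 252.
With the tax collected from consumers, demand (in seller-price terms) shifts: Qd = 500 − 4(P + 9.5).
New equilibrium: consumers pay €63.9, producers receive €54.4, Q = 244.4. (Wedge: Pb − Ps = 9.5.)
Revenue = t · Q = 9.5 · 244.4 = €2321.8.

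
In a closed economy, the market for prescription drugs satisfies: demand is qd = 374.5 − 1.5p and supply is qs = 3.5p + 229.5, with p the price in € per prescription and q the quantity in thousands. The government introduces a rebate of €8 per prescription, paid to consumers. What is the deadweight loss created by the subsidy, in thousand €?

Deadweight loss = €33.6 thousand.

Before the subsidy: set 374.5 − 1.5p = 3.5p + 229.5 → p* = €29, q* = 331.
With a per-unit subsidy paid to consumers, each effectively pays p − 8, so demand becomes qd = 374.5 − 1.5(p − 8).
Solving gives q = 339.4 with consumers paying €23.4 and sellers receiving €31.4 (the €8 wedge).
Quantity rises by |ΔQ| = |331 − 339.4| = 8.4.
DWL = ½ · t · |ΔQ| = ½ · 8 · 8.4 = €33.6.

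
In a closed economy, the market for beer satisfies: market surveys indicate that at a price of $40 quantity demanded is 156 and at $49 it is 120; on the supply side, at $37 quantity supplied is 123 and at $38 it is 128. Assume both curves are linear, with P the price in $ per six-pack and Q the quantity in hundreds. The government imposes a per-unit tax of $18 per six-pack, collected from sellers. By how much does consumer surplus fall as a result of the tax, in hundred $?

Demand slope: (120 − 156)/(49 − 40) = -4, so Qd = 316 − 4P.
Supply slope: (128 − 123)/(38 − 37) = 5, so Qs = 5P − 62.
Without the tax, 316 − 4P = 5P − 62 gives 9P = 378, so P* = $42 and Q* = 148.
With the tax collected from sellers, supply shifts: Qs = 5(P − 18) − 62.
New equilibrium: consumers pay $52, sellers receive $34, Q = 108. (Wedge: Pb − Ps = 18.)
ΔCS is the trapezoid between Q = 108 and Q = 148 of height $10: ½ · (148 + 108) · 10 = $1280.

Consumer surplus falls by $1280 hundred.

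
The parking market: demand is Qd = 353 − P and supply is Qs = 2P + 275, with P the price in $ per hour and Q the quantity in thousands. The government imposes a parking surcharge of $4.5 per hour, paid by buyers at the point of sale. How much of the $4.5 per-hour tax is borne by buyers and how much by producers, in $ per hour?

Buyers bear $3 per hour; producers bear $1.5 per hour.

Without the tax, 353 − P = 2P + 275 gives 3P = 78, so P* = $26 and Q* = 327.
With the tax collected from buyers, demand (in seller-price terms) shifts: Qd = 353 − (P + 4.5).
New equilibrium: buyers pay $29, producers receive $24.5, Q = 324. (Wedge: Pb − Ps = 4.5.)
Burden on buyers: $3; on producers: $1.5. (They sum to $4.5.)
The less price-elastic side of the market bears the larger share of a per-unit tax.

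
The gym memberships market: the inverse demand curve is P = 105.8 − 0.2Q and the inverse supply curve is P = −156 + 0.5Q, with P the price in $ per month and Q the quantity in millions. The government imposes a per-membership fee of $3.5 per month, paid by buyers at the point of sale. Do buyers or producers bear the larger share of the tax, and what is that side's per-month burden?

Producers bear the larger share: $2.5 per month.

Rewrite in direct form: Qd = 529 − 5P and Qs = 2P + 312.
Before the tax: set 529 − 5P = 2P + 312 → P* = $31, Q* = 374.
With the tax collected from buyers, demand (in seller-price terms) shifts: Qd = 529 − 5(P + 3.5).
New equilibrium: buyers pay $32, producers receive $28.5, Q = 369. (Wedge: Pb − Ps = 3.5.)
Per-month burden: buyers $1, producers $2.5.
Producers take the larger share because supply is less price-elastic here (demand slope 5 vs supply slope 2).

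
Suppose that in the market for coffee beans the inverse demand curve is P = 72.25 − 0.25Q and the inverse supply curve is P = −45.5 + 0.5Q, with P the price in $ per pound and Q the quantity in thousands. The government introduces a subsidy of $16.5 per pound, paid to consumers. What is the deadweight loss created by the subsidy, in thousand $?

Inverting to Q(P) form: Qd = 289 − 4P; Qs = 2P + 91.
Before the subsidy: set 289 − 4P = 2P + 91 → P* = $33, Q* = 157.
With a per-unit subsidy paid to consumers, each effectively pays P − 16.5, so demand becomes Qd = 289 − 4(P − 16.5).
Solving gives Q = 179 with consumers paying $27.5 and sellers receiving $44 (the $16.5 wedge).
Quantity rises by |ΔQ| = |157 − 179| = 22.
DWL = ½ · t · |ΔQ| = ½ · 16.5 · 22 = $181.5.

Deadweight loss = $181.5 thousand.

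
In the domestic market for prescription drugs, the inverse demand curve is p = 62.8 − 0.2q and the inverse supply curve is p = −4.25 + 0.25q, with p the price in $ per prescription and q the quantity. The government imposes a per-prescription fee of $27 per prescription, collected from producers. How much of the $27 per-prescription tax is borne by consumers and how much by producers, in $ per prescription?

Rewrite in direct form: qd = 314 − 5p and qs = 4p + 17.
Without the tax, 314 − 5p = 4p + 17 gives 9p = 297, so p* = $33 and q* = 149.
With the tax collected from producers, supply shifts: qs = 4(p − 27) + 17.
Solving gives q = 89 with consumers paying $45 and producers receiving $18 (the $27 wedge).
Burden on consumers: $12; on producers: $15. (They sum to $27.)

Consumers bear $12 per prescription; producers bear $15 per prescription.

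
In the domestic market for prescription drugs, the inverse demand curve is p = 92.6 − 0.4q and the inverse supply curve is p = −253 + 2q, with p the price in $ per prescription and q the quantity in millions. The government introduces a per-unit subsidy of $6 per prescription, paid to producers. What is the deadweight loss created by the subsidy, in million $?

Deadweight loss = $7.5 million.

Rewrite in direct form: qd = 231.5 − 2.5p and qs = 0.5p + 126.5.
Before the subsidy: set 231.5 − 2.5p = 0.5p + 126.5 → p* = $35, q* = 144.
With a per-unit subsidy paid to producers, each receives p + 6 per unit sold, so supply becomes qs = 0.5(p + 6) + 126.5.
New equilibrium: consumers pay $34, producers receive $40, q = 146.5. (Wedge: pb − ps = −6.)
Quantity rises by |ΔQ| = |144 − 146.5| = 2.5.
DWL = ½ · t · |ΔQ| = ½ · 6 · 2.5 = $7.5.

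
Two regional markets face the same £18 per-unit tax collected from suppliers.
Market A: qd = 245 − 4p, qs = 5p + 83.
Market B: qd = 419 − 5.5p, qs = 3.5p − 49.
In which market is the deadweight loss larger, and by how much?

Market A: pre-tax p* = £18, q* = 173; post-tax q = 133; deadweight loss = £360.
Market B: pre-tax p* = £52, q* = 133; post-tax q = 94.5; deadweight loss = £346.5.
Difference: £360 vs £346.5 → market A is larger by £13.5.

Market A, by £13.5.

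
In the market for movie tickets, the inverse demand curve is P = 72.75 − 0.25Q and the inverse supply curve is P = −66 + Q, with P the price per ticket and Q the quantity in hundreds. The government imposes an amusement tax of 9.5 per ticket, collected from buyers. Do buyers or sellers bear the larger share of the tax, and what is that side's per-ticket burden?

Inverting to Q(P) form: Qd = 291 − 4P; Qs = P + 66.
Without the tax, 291 − 4P = P + 66 gives 5P = 225, so P* = 45 and Q* = 111.
With the tax collected from buyers, demand (in seller-price terms) shifts: Qd = 291 − 4(P + 9.5).
New equilibrium: buyers pay 46.9, sellers receive 37.4, Q = 103.4. (Wedge: Pb − Ps = 9.5.)
Per-ticket burden: buyers 1.9, sellers 7.6.
Sellers take the larger share because supply is less price-elastic here (demand slope 4 vs supply slope 1).

Sellers bear the larger share: 7.6 per ticket.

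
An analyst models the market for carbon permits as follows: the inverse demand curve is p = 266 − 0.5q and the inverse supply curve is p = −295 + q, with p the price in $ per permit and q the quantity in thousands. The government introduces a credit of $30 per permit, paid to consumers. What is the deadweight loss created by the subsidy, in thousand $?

Inverting to q(p) form: qd = 532 − 2p; qs = p + 295.
Before the subsidy: set 532 − 2p = p + 295 → p* = $79, q* = 374.
With a per-unit subsidy paid to consumers, each effectively pays p − 30, so demand becomes qd = 532 − 2(p − 30).
Solving gives q = 394 with consumers paying $69 and sellers receiving $99 (the $30 wedge).
Quantity rises by |ΔQ| = |374 − 394| = 20.
DWL = ½ · t · |ΔQ| = ½ · 30 · 20 = $300.

Deadweight loss = $300 thousand.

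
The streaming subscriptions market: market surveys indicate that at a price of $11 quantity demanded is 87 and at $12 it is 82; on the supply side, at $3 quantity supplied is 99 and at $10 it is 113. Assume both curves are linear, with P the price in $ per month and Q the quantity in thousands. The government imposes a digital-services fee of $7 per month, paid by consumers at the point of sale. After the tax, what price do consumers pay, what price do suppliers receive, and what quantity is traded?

Consumers pay $9; suppliers receive $2; quantity = 97.

Demand slope: (82 − 87)/(12 − 11) = -5, so Qd = 142 − 5P.
Supply slope: (113 − 99)/(10 − 3) = 2, so Qs = 2P + 93.
Before the tax: set 142 − 5P = 2P + 93 → P* = $7, Q* = 107.
With the tax collected from consumers, demand (in seller-price terms) shifts: Qd = 142 − 5(P + 7).
New equilibrium: consumers pay $9, suppliers receive $2, Q = 97. (Wedge: Pb − Ps = 7.)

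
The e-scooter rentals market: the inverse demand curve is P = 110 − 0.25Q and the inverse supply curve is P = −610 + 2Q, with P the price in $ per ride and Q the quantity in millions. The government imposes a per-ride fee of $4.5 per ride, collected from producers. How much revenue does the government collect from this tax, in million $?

Rewrite in direct form: Qd = 440 − 4P and Qs = 0.5P + 305.
Without the tax, 440 − 4P = 0.5P + 305 gives 4.5P = 135, so P* = $30 and Q* = 320.
With the tax collected from producers, supply shifts: Qs = 0.5(P − 4.5) + 305.
Solving gives Q = 318 with consumers paying $30.5 and producers receiving $26 (the $4.5 wedge).
Revenue = t · Q = 4.5 · 318 = $1431.

Tax revenue = $1431 million.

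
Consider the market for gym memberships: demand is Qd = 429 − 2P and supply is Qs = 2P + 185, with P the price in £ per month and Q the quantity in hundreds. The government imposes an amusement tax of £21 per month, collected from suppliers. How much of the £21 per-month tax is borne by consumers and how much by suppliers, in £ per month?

Consumers bear £10.5 per month; suppliers bear £10.5 per month.

Without the tax, 429 − 2P = 2P + 185 gives 4P = 244, so P* = £61 and Q* = 307.
With the tax collected from suppliers, supply shifts: Qs = 2(P − 21) + 185.
New equilibrium: consumers pay £71.5, suppliers receive £50.5, Q = 286. (Wedge: Pb − Ps = 21.)
Burden on consumers: £10.5; on suppliers: £10.5. (They sum to £21.)
The less price-elastic side of the market bears the larger share of a per-unit tax.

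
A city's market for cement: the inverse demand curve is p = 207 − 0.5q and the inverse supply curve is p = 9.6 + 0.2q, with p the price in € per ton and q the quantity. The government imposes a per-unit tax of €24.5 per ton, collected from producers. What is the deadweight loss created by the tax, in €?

Deadweight loss = €428.75.

Inverting to q(p) form: qd = 414 − 2p; qs = 5p − 48.
Without the tax, 414 − 2p = 5p − 48 gives 7p = 462, so p* = €66 and q* = 282.
With the tax collected from producers, supply shifts: qs = 5(p − 24.5) − 48.
Solving gives q = 247 with buyers paying €83.5 and producers receiving €59 (the €24.5 wedge).
Quantity falls by |ΔQ| = |282 − 247| = 35.
DWL = ½ · t · |ΔQ| = ½ · 24.5 · 35 = €428.75.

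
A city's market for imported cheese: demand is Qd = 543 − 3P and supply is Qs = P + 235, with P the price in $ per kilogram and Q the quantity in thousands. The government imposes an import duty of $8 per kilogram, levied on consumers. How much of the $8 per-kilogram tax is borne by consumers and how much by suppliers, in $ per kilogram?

Before the tax: set 543 − 3P = P + 235 → P* = $77, Q* = 312.
With the tax collected from consumers, demand (in seller-price terms) shifts: Qd = 543 − 3(P + 8).
New equilibrium: consumers pay $79, suppliers receive $71, Q = 306. (Wedge: Pb − Ps = 8.)
Burden on consumers: $2; on suppliers: $6. (They sum to $8.)
The less price-elastic side of the market bears the larger share of a per-unit tax.

Consumers bear $2 per kilogram; suppliers bear $6 per kilogram.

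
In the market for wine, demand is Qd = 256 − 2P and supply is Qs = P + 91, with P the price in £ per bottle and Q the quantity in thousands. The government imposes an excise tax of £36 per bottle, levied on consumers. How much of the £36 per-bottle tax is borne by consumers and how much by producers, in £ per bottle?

Before the tax: set 256 − 2P = P + 91 → P* = £55, Q* = 146.
With the tax collected from consumers, demand (in seller-price terms) shifts: Qd = 256 − 2(P + 36).
New equilibrium: consumers pay £67, producers receive £31, Q = 122. (Wedge: Pb − Ps = 36.)
Burden on consumers: £12; on producers: £24. (They sum to £36.)
The less price-elastic side of the market bears the larger share of a per-unit tax.

Consumers bear £12 per bottle; producers bear £24 per bottle.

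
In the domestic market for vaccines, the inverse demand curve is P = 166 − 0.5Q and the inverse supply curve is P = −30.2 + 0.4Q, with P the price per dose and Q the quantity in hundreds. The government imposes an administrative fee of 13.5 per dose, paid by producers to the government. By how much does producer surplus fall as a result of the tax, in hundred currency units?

Producer surplus falls by 1263 hundred.

Rewrite in direct form: Qd = 332 − 2P and Qs = 2.5P + 75.5.
Before the tax: set 332 − 2P = 2.5P + 75.5 → P* = 57, Q* = 218.
With the tax collected from producers, supply shifts: Qs = 2.5(P − 13.5) + 75.5.
New equilibrium: consumers pay 64.5, producers receive 51, Q = 203. (Wedge: Pb − Ps = 13.5.)
ΔPS is the trapezoid between Q = 203 and Q = 218 of height 6: ½ · (218 + 203) · 6 = 1263.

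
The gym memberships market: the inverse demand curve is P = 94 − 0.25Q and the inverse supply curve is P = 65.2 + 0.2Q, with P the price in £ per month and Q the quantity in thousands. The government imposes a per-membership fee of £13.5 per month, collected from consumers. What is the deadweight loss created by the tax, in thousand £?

Rewrite in direct form: Qd = 376 − 4P and Qs = 5P − 326.
Before the tax: set 376 − 4P = 5P − 326 → P* = £78, Q* = 64.
With the tax collected from consumers, demand (in seller-price terms) shifts: Qd = 376 − 4(P + 13.5).
New equilibrium: consumers pay £85.5, suppliers receive £72, Q = 34. (Wedge: Pb − Ps = 13.5.)
Quantity falls by |ΔQ| = |64 − 34| = 30.
DWL = ½ · t · |ΔQ| = ½ · 13.5 · 30 = £202.5.

Deadweight loss = £202.5 thousand.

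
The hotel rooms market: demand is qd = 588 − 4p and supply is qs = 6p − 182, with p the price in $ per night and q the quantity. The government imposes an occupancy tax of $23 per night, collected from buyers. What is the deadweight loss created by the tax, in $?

Deadweight loss = $634.8.

Before the tax: set 588 − 4p = 6p − 182 → p* = $77, q* = 280.
With the tax collected from buyers, demand (in seller-price terms) shifts: qd = 588 − 4(p + 23).
Solving gives q = 224.8 with buyers paying $90.8 and sellers receiving $67.8 (the $23 wedge).
Quantity falls by |ΔQ| = |280 − 224.8| = 55.2.
DWL = ½ · t · |ΔQ| = ½ · 23 · 55.2 = $634.8.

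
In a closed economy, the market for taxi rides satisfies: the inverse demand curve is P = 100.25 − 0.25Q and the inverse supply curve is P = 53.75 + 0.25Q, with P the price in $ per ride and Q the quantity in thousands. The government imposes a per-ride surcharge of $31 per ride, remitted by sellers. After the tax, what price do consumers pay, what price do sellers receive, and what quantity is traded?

Rewrite in direct form: Qd = 401 − 4P and Qs = 4P − 215.
Without the tax, 401 − 4P = 4P − 215 gives 8P = 616, so P* = $77 and Q* = 93.
With the tax collected from sellers, supply shifts: Qs = 4(P − 31) − 215.
New equilibrium: consumers pay $92.5, sellers receive $61.5, Q = 31. (Wedge: Pb − Ps = 31.)

Consumers pay $92.5; sellers receive $61.5; quantity = 31.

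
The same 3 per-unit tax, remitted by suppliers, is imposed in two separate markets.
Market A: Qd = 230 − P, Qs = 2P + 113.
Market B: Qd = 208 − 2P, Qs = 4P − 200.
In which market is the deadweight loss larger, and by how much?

Market A: pre-tax P* = 39, Q* = 191; post-tax Q = 189; deadweight loss = 3.
Market B: pre-tax P* = 68, Q* = 72; post-tax Q = 68; deadweight loss = 6.
Difference: 3 vs 6 → market B is larger by 3.

Market B, by 3.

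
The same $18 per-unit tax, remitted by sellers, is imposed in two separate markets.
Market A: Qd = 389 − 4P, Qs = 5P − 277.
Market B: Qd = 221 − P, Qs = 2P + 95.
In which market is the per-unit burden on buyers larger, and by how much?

Market A: pre-tax P* = $74, Q* = 93; post-tax Q = 53; per-unit burden on buyers = $10.
Market B: pre-tax P* = $42, Q* = 179; post-tax Q = 167; per-unit burden on buyers = $12.
Difference: $10 vs $12 → market B is larger by $2.

Market B, by $2.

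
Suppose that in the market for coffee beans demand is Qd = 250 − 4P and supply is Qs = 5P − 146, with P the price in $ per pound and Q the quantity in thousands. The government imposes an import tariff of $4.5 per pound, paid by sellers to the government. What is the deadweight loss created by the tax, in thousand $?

Deadweight loss = $22.5 thousand.

Without the tax, 250 − 4P = 5P − 146 gives 9P = 396, so P* = $44 and Q* = 74.
With the tax collected from sellers, supply shifts: Qs = 5(P − 4.5) − 146.
Solving gives Q = 64 with consumers paying $46.5 and sellers receiving $42 (the $4.5 wedge).
Quantity falls by |ΔQ| = |74 − 64| = 10.
DWL = ½ · t · |ΔQ| = ½ · 4.5 · 10 = $22.5.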